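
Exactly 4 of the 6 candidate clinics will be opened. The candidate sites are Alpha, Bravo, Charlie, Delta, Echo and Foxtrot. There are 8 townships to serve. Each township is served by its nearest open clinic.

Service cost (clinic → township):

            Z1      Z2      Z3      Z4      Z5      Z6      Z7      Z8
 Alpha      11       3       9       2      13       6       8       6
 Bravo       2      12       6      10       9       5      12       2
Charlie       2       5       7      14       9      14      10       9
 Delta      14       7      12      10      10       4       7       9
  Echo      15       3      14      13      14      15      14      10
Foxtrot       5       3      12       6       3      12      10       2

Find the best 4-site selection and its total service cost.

With exactly 4 open, each township uses its cheapest among the chosen.
{Alpha, Bravo, Delta, Foxtrot}: Z1→Bravo 2, Z2→Alpha 3, Z3→Bravo 6, Z4→Alpha 2, Z5→Foxtrot 3, Z6→Delta 4, Z7→Delta 7, Z8→Bravo 2. Service cost 29.
{Alpha, Charlie, Delta, Foxtrot}: service cost 30
{Alpha, Bravo, Charlie, Foxtrot}: service cost 31
Among all 15 size-4 choices, {Alpha, Bravo, Delta, Foxtrot} is lowest.

Choose Alpha, Bravo, Delta and Foxtrot; total service cost 29.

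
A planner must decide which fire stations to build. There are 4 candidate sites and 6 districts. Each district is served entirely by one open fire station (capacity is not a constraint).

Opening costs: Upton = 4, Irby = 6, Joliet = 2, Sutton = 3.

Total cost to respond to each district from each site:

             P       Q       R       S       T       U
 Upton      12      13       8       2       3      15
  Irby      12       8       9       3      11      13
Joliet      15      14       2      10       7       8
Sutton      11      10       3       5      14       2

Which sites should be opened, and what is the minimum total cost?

Open Upton and Sutton; minimum total cost 38.

For any fixed open set, each district goes to its cheapest open site; total = fixed + service.
{Upton, Sutton}: P→Sutton 11, Q→Sutton 10, R→Sutton 3, S→Upton 2, T→Upton 3, U→Sutton 2. Service 31; fixed 7; total 38.
{Upton, Joliet, Sutton}: P→Sutton 11, Q→Sutton 10, R→Joliet 2, S→Upton 2, T→Upton 3, U→Sutton 2. Service 30; fixed 9; total 39.
{Upton, Irby, Sutton}: P→Sutton 11, Q→Irby 8, R→Sutton 3, S→Upton 2, T→Upton 3, U→Sutton 2. Service 29; fixed 13; total 42.
{Upton, Irby, Joliet, Sutton}: service 28 + fixed 15 = 43
No other subset beats 38.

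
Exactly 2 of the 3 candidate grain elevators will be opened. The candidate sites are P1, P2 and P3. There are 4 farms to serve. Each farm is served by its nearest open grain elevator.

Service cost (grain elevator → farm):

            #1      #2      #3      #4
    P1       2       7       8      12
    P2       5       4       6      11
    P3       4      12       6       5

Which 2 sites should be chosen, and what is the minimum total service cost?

With exactly 2 open, each farm uses its cheapest among the chosen.
{P2, P3}: #1→P3 4, #2→P2 4, #3→P2 6, #4→P3 5. Service cost 19.
{P1, P3}: service cost 20
{P1, P2}: service cost 23
Among all 3 size-2 choices, {P2, P3} is lowest.

Choose P2 and P3; total service cost 19.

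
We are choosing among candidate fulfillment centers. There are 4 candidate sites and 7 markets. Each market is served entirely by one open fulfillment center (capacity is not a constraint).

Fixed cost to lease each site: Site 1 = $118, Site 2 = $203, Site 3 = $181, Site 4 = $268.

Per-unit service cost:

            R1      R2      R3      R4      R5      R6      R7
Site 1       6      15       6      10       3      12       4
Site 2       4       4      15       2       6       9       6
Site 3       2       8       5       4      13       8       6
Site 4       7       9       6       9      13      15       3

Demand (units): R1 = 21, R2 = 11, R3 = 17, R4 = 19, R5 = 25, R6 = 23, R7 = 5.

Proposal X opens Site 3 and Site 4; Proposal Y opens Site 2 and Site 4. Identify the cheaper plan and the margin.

Proposal Y is cheaper by 153.

Proposal X: {Site 3, Site 4}: R1→Site 3 2·21=42, R2→Site 3 8·11=88, R3→Site 3 5·17=85, R4→Site 3 4·19=76, R5→Site 3 13·25=325, R6→Site 3 8·23=184, R7→Site 4 3·5=15. Service 815; fixed 449; total 1264.
Proposal Y: {Site 2, Site 4}: R1→Site 2 4·21=84, R2→Site 2 4·11=44, R3→Site 4 6·17=102, R4→Site 2 2·19=38, R5→Site 2 6·25=150, R6→Site 2 9·23=207, R7→Site 4 3·5=15. Service 640; fixed 471; total 1111.
Difference: |1264 − 1111| = 153.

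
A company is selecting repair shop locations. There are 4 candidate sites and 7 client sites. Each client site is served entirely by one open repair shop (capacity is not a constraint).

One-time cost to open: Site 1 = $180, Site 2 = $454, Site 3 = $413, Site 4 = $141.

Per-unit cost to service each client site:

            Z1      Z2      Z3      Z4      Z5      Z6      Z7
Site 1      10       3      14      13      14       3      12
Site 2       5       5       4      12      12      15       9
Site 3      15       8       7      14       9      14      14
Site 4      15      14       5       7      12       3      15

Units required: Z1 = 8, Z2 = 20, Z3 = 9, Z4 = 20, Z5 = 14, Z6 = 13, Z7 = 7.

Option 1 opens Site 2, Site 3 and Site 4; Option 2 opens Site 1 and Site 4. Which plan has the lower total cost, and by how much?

Option 1: {Site 2, Site 3, Site 4}: Z1→Site 2 5·8=40, Z2→Site 2 5·20=100, Z3→Site 2 4·9=36, Z4→Site 4 7·20=140, Z5→Site 3 9·14=126, Z6→Site 4 3·13=39, Z7→Site 2 9·7=63. Service 544; fixed 1008; total 1552.
Option 2: {Site 1, Site 4}: Z1→Site 1 10·8=80, Z2→Site 1 3·20=60, Z3→Site 4 5·9=45, Z4→Site 4 7·20=140, Z5→Site 4 12·14=168, Z6→Site 1 3·13=39, Z7→Site 1 12·7=84. Service 616; fixed 321; total 937.
Difference: |1552 − 937| = 615.

Option 2 is cheaper by 615.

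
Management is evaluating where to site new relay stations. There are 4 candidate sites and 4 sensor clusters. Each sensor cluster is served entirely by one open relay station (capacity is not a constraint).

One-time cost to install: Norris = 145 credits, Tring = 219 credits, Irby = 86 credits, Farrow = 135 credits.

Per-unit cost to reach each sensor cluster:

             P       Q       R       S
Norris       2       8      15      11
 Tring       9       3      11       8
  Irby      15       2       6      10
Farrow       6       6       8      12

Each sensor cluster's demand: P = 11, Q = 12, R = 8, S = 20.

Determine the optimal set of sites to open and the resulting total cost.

For any fixed open set, each sensor cluster goes to its cheapest open site; total = fixed + service.
{Irby}: P→Irby 15·11=165, Q→Irby 2·12=24, R→Irby 6·8=48, S→Irby 10·20=200. Service 437; fixed 86; total 523.
{Norris, Irby}: service 294 + fixed 231 = 525
{Irby, Farrow}: service 338 + fixed 221 = 559
{Norris, Tring, Irby, Farrow}: P→Norris 2·11=22, Q→Irby 2·12=24, R→Irby 6·8=48, S→Tring 8·20=160. Service 254; fixed 585; total 839.
No other subset beats 523.

Open Irby only; minimum total cost 523.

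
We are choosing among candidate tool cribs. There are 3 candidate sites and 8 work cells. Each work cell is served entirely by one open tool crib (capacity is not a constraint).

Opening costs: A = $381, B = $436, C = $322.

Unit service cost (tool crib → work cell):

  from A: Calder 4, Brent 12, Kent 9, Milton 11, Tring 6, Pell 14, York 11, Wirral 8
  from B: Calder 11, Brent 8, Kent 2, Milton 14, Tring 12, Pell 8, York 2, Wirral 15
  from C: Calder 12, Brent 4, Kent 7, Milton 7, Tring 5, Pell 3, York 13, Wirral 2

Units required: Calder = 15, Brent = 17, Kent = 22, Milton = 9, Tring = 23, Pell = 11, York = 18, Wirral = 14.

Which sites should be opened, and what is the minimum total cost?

For any fixed open set, each work cell goes to its cheapest open site; total = fixed + service.
{C}: Calder→C 12·15=180, Brent→C 4·17=68, Kent→C 7·22=154, Milton→C 7·9=63, Tring→C 5·23=115, Pell→C 3·11=33, York→C 13·18=234, Wirral→C 2·14=28. Service 875; fixed 322; total 1197.
{B, C}: Calder→B 11·15=165, Brent→C 4·17=68, Kent→B 2·22=44, Milton→C 7·9=63, Tring→C 5·23=115, Pell→C 3·11=33, York→B 2·18=36, Wirral→C 2·14=28. Service 552; fixed 758; total 1310.
{A, C}: service 719 + fixed 703 = 1422
{A, B, C}: service 447 + fixed 1139 = 1586
No other subset beats 1197.

Open C only; minimum total cost 1197.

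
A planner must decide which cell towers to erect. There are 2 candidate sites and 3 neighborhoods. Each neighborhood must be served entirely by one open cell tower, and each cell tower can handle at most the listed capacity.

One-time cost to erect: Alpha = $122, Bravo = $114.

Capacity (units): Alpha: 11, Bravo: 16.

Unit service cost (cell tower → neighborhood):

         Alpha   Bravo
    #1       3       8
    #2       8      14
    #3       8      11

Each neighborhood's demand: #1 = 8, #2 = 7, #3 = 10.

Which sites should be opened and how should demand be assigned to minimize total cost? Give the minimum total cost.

Minimum total cost: 478

Open {Alpha, Bravo}: #1→Bravo 8·8=64, #2→Bravo 14·7=98, #3→Alpha 8·10=80.
Loads: Alpha carries 10/11, Bravo carries 15/16. Service 242; fixed 236; total 478.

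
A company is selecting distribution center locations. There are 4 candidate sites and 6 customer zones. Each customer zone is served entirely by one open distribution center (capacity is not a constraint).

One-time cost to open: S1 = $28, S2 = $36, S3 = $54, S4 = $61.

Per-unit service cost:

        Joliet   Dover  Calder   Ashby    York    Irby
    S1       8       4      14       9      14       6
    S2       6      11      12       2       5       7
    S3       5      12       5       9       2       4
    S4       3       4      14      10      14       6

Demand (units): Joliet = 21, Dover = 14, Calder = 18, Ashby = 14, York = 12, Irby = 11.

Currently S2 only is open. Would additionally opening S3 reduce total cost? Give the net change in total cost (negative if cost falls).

Yes — net change −162 (cost falls by 162).

Current service cost with {S2}: 661.
Adding S3: each customer zone re-picks its cheapest; new service cost 445, saving 216.
Extra fixed cost: 54. Net change = 54 − 216 = -162.
(Totals: 697 → 535.)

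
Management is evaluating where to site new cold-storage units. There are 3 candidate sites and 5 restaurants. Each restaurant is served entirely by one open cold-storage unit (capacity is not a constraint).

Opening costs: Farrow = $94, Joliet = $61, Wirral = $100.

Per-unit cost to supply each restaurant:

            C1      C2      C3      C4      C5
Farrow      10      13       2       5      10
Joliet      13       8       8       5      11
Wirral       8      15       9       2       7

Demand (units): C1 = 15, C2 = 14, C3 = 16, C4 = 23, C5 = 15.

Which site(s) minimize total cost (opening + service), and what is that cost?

For any fixed open set, each restaurant goes to its cheapest open site; total = fixed + service.
{Farrow, Joliet, Wirral}: C1→Wirral 8·15=120, C2→Joliet 8·14=112, C3→Farrow 2·16=32, C4→Wirral 2·23=46, C5→Wirral 7·15=105. Service 415; fixed 255; total 670.
{Joliet, Wirral}: service 511 + fixed 161 = 672
{Farrow, Wirral}: service 485 + fixed 194 = 679
{Joliet}: C1→Joliet 13·15=195, C2→Joliet 8·14=112, C3→Joliet 8·16=128, C4→Joliet 5·23=115, C5→Joliet 11·15=165. Service 715; fixed 61; total 776.
No other subset beats 670.

Open Farrow, Joliet and Wirral; minimum total cost 670.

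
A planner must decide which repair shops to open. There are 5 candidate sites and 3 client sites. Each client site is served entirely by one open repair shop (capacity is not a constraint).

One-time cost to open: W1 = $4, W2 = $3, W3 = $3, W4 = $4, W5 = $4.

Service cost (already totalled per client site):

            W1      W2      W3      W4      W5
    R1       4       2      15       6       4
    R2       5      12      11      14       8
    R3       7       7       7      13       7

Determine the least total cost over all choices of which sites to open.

For any fixed open set, each client site goes to its cheapest open site; total = fixed + service.
{W1}: R1→W1 4, R2→W1 5, R3→W1 7. Service 16; fixed 4; total 20.
{W1, W2}: R1→W2 2, R2→W1 5, R3→W1 7. Service 14; fixed 7; total 21.
{W1, W3}: service 16 + fixed 7 = 23
{W1, W2, W3, W4, W5}: R1→W2 2, R2→W1 5, R3→W1 7. Service 14; fixed 18; total 32.
No other subset beats 20.

Minimum total cost: 20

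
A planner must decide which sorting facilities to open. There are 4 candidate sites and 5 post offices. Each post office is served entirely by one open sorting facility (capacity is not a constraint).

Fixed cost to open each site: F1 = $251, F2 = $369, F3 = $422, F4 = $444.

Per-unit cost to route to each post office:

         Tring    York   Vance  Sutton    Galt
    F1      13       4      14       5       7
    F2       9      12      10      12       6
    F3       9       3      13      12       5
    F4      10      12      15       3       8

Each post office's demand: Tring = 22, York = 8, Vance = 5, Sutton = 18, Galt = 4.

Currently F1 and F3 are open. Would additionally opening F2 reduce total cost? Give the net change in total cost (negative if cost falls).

Current service cost with {F1, F3}: 397.
Adding F2: each post office re-picks its cheapest; new service cost 382, saving 15.
Extra fixed cost: 369. Net change = 369 − 15 = 354.
(Totals: 1070 → 1424.)

No — net change +354 (cost rises by 354).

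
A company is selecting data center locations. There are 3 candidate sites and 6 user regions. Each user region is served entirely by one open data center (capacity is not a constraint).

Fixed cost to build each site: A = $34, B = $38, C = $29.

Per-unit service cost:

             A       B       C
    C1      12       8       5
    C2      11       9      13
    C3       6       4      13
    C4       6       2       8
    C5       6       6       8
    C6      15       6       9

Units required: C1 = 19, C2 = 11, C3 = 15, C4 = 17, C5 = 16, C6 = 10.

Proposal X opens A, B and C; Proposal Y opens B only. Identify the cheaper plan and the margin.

Proposal Y is cheaper by 6.

Proposal X: {A, B, C}: C1→C 5·19=95, C2→B 9·11=99, C3→B 4·15=60, C4→B 2·17=34, C5→A 6·16=96, C6→B 6·10=60. Service 444; fixed 101; total 545.
Proposal Y: {B}: C1→B 8·19=152, C2→B 9·11=99, C3→B 4·15=60, C4→B 2·17=34, C5→B 6·16=96, C6→B 6·10=60. Service 501; fixed 38; total 539.
Difference: |545 − 539| = 6.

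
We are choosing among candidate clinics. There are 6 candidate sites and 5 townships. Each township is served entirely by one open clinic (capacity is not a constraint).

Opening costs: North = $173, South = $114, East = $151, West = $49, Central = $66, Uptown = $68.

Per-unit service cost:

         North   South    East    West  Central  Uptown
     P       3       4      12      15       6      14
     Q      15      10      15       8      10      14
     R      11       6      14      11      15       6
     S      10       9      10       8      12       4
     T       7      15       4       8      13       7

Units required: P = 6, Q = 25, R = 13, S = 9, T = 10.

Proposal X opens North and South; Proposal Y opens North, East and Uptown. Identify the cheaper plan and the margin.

Proposal X is cheaper by 130.

Proposal X: {North, South}: P→North 3·6=18, Q→South 10·25=250, R→South 6·13=78, S→South 9·9=81, T→North 7·10=70. Service 497; fixed 287; total 784.
Proposal Y: {North, East, Uptown}: P→North 3·6=18, Q→Uptown 14·25=350, R→Uptown 6·13=78, S→Uptown 4·9=36, T→East 4·10=40. Service 522; fixed 392; total 914.
Difference: |784 − 914| = 130.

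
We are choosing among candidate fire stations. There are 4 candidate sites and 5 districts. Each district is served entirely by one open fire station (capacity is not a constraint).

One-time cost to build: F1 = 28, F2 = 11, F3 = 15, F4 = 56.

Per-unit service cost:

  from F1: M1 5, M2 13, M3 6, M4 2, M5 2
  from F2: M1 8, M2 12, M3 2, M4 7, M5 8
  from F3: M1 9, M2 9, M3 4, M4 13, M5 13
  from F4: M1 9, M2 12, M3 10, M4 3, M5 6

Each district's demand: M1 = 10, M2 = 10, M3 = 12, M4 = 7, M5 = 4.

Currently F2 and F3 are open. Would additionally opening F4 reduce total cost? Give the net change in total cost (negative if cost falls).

No — net change +20 (cost rises by 20).

Current service cost with {F2, F3}: 275.
Adding F4: each district re-picks its cheapest; new service cost 239, saving 36.
Extra fixed cost: 56. Net change = 56 − 36 = 20.
(Totals: 301 → 321.)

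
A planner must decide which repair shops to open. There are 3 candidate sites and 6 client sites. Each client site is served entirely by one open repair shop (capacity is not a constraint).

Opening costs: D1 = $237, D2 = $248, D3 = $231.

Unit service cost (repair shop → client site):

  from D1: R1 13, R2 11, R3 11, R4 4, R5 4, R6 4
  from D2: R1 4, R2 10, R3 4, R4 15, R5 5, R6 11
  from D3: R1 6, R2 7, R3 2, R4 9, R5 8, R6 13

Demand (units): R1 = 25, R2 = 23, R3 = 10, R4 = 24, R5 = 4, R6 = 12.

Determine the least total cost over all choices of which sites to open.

Minimum total cost: 959

For any fixed open set, each client site goes to its cheapest open site; total = fixed + service.
{D1, D3}: R1→D3 6·25=150, R2→D3 7·23=161, R3→D3 2·10=20, R4→D1 4·24=96, R5→D1 4·4=16, R6→D1 4·12=48. Service 491; fixed 468; total 959.
{D3}: R1→D3 6·25=150, R2→D3 7·23=161, R3→D3 2·10=20, R4→D3 9·24=216, R5→D3 8·4=32, R6→D3 13·12=156. Service 735; fixed 231; total 966.
{D1, D2}: service 530 + fixed 485 = 1015
{D1, D2, D3}: service 441 + fixed 716 = 1157
No other subset beats 959.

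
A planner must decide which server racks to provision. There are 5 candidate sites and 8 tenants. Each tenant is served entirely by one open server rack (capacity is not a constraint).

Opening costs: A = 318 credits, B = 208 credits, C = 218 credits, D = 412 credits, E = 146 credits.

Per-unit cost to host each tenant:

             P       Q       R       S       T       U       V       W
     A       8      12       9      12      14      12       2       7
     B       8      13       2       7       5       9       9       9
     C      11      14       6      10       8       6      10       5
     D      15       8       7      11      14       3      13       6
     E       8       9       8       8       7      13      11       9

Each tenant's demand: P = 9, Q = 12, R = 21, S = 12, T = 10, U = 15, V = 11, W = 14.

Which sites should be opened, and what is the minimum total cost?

Open B only; minimum total cost 972.

For any fixed open set, each tenant goes to its cheapest open site; total = fixed + service.
{B}: P→B 8·9=72, Q→B 13·12=156, R→B 2·21=42, S→B 7·12=84, T→B 5·10=50, U→B 9·15=135, V→B 9·11=99, W→B 9·14=126. Service 764; fixed 208; total 972.
{B, E}: service 716 + fixed 354 = 1070
{C}: service 863 + fixed 218 = 1081
{A, B, C, D, E}: P→A 8·9=72, Q→D 8·12=96, R→B 2·21=42, S→B 7·12=84, T→B 5·10=50, U→D 3·15=45, V→A 2·11=22, W→C 5·14=70. Service 481; fixed 1302; total 1783.
No other subset beats 972.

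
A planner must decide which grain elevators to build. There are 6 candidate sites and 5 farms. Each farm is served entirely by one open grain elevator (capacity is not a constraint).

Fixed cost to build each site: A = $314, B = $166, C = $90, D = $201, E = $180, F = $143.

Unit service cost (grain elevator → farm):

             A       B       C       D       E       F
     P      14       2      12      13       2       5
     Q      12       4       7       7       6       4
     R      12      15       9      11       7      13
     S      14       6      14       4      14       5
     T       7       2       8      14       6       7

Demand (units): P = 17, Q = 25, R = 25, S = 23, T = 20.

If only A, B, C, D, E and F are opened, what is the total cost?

Each farm is assigned to its cheapest site among the open ones.
{A, B, C, D, E, F}: P→B 2·17=34, Q→B 4·25=100, R→E 7·25=175, S→D 4·23=92, T→B 2·20=40. Service 441; fixed 1094; total 1535.

Total cost: 1535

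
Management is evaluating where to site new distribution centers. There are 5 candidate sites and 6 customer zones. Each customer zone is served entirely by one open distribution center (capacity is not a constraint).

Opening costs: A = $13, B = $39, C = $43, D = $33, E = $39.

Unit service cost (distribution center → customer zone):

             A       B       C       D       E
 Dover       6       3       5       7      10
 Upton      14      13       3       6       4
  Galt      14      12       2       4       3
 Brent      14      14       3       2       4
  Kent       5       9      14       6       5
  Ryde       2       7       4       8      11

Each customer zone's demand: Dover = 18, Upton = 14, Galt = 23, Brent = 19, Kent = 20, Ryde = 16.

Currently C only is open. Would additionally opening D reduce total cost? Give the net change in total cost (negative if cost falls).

Current service cost with {C}: 579.
Adding D: each customer zone re-picks its cheapest; new service cost 400, saving 179.
Extra fixed cost: 33. Net change = 33 − 179 = -146.
(Totals: 622 → 476.)

Yes — net change −146 (cost falls by 146).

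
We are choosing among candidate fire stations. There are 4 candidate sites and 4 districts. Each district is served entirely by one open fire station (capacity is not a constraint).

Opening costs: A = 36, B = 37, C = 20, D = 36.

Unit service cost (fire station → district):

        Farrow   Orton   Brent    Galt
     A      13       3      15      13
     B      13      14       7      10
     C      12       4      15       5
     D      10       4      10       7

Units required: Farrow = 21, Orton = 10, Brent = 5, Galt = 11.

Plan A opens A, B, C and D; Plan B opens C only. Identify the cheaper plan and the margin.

Plan A: {A, B, C, D}: Farrow→D 10·21=210, Orton→A 3·10=30, Brent→B 7·5=35, Galt→C 5·11=55. Service 330; fixed 129; total 459.
Plan B: {C}: Farrow→C 12·21=252, Orton→C 4·10=40, Brent→C 15·5=75, Galt→C 5·11=55. Service 422; fixed 20; total 442.
Difference: |459 − 442| = 17.

Plan B is cheaper by 17.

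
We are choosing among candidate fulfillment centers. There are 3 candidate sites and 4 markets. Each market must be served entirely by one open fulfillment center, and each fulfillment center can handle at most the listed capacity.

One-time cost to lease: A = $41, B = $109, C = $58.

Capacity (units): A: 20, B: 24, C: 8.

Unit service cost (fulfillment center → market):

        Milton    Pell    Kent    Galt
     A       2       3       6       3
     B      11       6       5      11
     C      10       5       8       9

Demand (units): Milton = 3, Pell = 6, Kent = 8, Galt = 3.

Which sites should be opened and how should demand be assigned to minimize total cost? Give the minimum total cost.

Minimum total cost: 122

Open {A}: Milton→A 2·3=6, Pell→A 3·6=18, Kent→A 6·8=48, Galt→A 3·3=9.
Loads: A carries 20/20. Service 81; fixed 41; total 122.
Next best feasible plan costs 180.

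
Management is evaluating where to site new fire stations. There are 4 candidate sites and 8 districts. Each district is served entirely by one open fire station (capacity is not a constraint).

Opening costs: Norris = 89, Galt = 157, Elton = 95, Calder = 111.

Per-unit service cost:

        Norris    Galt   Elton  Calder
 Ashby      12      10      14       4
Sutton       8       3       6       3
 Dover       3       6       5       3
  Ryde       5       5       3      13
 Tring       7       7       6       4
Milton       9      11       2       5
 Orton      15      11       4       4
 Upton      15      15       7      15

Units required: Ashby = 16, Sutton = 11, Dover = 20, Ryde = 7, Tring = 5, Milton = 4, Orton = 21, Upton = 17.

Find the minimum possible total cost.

Minimum total cost: 615

For any fixed open set, each district goes to its cheapest open site; total = fixed + service.
{Elton, Calder}: Ashby→Calder 4·16=64, Sutton→Calder 3·11=33, Dover→Calder 3·20=60, Ryde→Elton 3·7=21, Tring→Calder 4·5=20, Milton→Elton 2·4=8, Orton→Elton 4·21=84, Upton→Elton 7·17=119. Service 409; fixed 206; total 615.
{Norris, Elton, Calder}: Ashby→Calder 4·16=64, Sutton→Calder 3·11=33, Dover→Norris 3·20=60, Ryde→Elton 3·7=21, Tring→Calder 4·5=20, Milton→Elton 2·4=8, Orton→Elton 4·21=84, Upton→Elton 7·17=119. Service 409; fixed 295; total 704.
{Calder}: service 627 + fixed 111 = 738
{Norris, Galt, Elton, Calder}: service 409 + fixed 452 = 861
(All 15 nonempty subsets were checked; Elton and Calder is lowest.)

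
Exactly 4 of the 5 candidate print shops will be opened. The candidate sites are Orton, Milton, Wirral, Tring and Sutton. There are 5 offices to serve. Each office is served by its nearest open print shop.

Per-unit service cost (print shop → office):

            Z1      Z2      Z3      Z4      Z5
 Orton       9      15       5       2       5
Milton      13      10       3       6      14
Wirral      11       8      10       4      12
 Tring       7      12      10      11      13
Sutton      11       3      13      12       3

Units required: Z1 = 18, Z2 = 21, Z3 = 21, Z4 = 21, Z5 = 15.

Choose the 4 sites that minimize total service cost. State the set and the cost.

With exactly 4 open, each office uses its cheapest among the chosen.
{Orton, Milton, Tring, Sutton}: Z1→Tring 7·18=126, Z2→Sutton 3·21=63, Z3→Milton 3·21=63, Z4→Orton 2·21=42, Z5→Sutton 3·15=45. Service cost 339.
{Orton, Milton, Wirral, Sutton}: service cost 375
{Orton, Wirral, Tring, Sutton}: service cost 381
Among all 5 size-4 choices, {Orton, Milton, Tring, Sutton} is lowest.

Choose Orton, Milton, Tring and Sutton; total service cost 339.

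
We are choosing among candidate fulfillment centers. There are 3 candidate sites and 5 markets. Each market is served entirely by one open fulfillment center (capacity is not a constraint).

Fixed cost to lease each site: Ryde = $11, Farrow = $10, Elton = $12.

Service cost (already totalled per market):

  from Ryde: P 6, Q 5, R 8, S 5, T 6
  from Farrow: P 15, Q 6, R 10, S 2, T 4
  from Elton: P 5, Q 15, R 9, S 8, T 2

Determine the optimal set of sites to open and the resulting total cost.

Open Ryde only; minimum total cost 41.

For any fixed open set, each market goes to its cheapest open site; total = fixed + service.
{Ryde}: P→Ryde 6, Q→Ryde 5, R→Ryde 8, S→Ryde 5, T→Ryde 6. Service 30; fixed 11; total 41.
{Ryde, Farrow}: P→Ryde 6, Q→Ryde 5, R→Ryde 8, S→Farrow 2, T→Farrow 4. Service 25; fixed 21; total 46.
{Farrow, Elton}: service 24 + fixed 22 = 46
{Ryde, Farrow, Elton}: service 22 + fixed 33 = 55
(All 7 nonempty subsets were checked; Ryde only is lowest.)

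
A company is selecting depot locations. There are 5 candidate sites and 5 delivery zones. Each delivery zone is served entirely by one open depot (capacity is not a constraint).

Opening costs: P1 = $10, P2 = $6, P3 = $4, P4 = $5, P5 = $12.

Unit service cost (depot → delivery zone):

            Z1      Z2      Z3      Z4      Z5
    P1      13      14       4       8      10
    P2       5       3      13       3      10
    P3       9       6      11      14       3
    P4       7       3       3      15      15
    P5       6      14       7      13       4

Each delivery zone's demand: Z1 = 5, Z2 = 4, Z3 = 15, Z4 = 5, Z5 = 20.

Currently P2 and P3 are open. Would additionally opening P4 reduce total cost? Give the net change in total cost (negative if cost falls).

Current service cost with {P2, P3}: 277.
Adding P4: each delivery zone re-picks its cheapest; new service cost 157, saving 120.
Extra fixed cost: 5. Net change = 5 − 120 = -115.
(Totals: 287 → 172.)

Yes — net change −115 (cost falls by 115).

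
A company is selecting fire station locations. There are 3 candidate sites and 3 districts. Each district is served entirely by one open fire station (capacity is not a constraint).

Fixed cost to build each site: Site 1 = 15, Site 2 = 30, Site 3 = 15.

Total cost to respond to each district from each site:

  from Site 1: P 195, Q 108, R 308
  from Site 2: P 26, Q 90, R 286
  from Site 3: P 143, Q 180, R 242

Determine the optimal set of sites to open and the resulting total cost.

Open Site 2 and Site 3; minimum total cost 403.

For any fixed open set, each district goes to its cheapest open site; total = fixed + service.
{Site 2, Site 3}: P→Site 2 26, Q→Site 2 90, R→Site 3 242. Service 358; fixed 45; total 403.
{Site 1, Site 2, Site 3}: service 358 + fixed 60 = 418
{Site 2}: service 402 + fixed 30 = 432
{Site 1}: service 611 + fixed 15 = 626
No other subset beats 403.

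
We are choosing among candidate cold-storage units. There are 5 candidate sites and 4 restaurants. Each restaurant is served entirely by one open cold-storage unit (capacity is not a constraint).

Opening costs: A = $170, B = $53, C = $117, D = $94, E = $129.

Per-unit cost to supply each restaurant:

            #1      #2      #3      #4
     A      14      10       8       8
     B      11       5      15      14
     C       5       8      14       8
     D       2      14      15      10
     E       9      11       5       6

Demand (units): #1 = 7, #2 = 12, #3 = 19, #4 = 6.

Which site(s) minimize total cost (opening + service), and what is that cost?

Open B and E; minimum total cost 436.

For any fixed open set, each restaurant goes to its cheapest open site; total = fixed + service.
{B, E}: #1→E 9·7=63, #2→B 5·12=60, #3→E 5·19=95, #4→E 6·6=36. Service 254; fixed 182; total 436.
{E}: service 326 + fixed 129 = 455
{B, D, E}: service 205 + fixed 276 = 481
{A, B, C, D, E}: service 205 + fixed 563 = 768
No other subset beats 436.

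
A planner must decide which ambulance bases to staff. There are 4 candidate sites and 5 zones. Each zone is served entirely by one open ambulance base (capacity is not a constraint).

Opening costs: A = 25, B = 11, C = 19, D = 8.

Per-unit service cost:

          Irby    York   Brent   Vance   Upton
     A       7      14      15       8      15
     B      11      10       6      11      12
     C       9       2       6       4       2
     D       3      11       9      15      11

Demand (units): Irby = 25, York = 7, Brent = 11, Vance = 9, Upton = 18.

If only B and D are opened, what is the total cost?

Total cost: 527

Each zone is assigned to its cheapest site among the open ones.
{B, D}: Irby→D 3·25=75, York→B 10·7=70, Brent→B 6·11=66, Vance→B 11·9=99, Upton→D 11·18=198. Service 508; fixed 19; total 527.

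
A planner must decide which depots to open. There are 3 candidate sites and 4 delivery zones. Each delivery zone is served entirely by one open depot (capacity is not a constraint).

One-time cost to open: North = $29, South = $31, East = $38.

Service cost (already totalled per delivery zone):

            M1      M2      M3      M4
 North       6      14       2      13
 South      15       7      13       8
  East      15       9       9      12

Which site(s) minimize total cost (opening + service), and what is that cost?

Open North only; minimum total cost 64.

For any fixed open set, each delivery zone goes to its cheapest open site; total = fixed + service.
{North}: M1→North 6, M2→North 14, M3→North 2, M4→North 13. Service 35; fixed 29; total 64.
{South}: service 43 + fixed 31 = 74
{North, South}: service 23 + fixed 60 = 83
{North, South, East}: service 23 + fixed 98 = 121
No other subset beats 64.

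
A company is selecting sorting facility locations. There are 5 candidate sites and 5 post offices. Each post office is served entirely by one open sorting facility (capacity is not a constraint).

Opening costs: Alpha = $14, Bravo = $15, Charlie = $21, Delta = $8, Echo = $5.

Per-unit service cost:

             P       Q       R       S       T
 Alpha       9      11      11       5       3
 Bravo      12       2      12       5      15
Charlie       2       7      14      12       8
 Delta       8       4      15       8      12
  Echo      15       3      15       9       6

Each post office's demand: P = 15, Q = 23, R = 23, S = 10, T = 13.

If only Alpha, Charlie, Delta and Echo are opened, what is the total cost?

Each post office is assigned to its cheapest site among the open ones.
{Alpha, Charlie, Delta, Echo}: P→Charlie 2·15=30, Q→Echo 3·23=69, R→Alpha 11·23=253, S→Alpha 5·10=50, T→Alpha 3·13=39. Service 441; fixed 48; total 489.

Total cost: 489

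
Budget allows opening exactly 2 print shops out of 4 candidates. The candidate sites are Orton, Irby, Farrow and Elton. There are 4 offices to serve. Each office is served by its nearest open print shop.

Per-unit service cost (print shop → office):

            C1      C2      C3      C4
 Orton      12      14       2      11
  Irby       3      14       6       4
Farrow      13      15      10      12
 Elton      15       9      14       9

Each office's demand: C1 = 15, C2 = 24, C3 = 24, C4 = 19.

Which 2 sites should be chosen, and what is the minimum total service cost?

With exactly 2 open, each office uses its cheapest among the chosen.
{Irby, Elton}: C1→Irby 3·15=45, C2→Elton 9·24=216, C3→Irby 6·24=144, C4→Irby 4·19=76. Service cost 481.
{Orton, Irby}: service cost 505
{Irby, Farrow}: service cost 601
Among all 6 size-2 choices, {Irby, Elton} is lowest.

Choose Irby and Elton; total service cost 481.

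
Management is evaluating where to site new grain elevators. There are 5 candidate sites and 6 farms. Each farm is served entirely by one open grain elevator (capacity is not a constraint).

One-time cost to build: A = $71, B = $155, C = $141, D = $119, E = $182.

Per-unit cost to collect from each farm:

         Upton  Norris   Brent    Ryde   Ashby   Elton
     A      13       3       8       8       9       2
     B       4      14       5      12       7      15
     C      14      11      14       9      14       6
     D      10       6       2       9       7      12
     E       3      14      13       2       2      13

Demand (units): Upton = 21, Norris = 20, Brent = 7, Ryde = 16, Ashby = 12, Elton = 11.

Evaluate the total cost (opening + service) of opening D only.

Total cost: 823

Each farm is assigned to its cheapest site among the open ones.
{D}: Upton→D 10·21=210, Norris→D 6·20=120, Brent→D 2·7=14, Ryde→D 9·16=144, Ashby→D 7·12=84, Elton→D 12·11=132. Service 704; fixed 119; total 823.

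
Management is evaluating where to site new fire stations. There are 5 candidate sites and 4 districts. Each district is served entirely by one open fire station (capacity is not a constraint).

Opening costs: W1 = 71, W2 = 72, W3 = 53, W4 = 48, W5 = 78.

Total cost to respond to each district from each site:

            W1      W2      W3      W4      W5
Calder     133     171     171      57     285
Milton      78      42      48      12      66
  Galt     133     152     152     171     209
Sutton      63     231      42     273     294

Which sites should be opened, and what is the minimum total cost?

Open W3 and W4; minimum total cost 364.

For any fixed open set, each district goes to its cheapest open site; total = fixed + service.
{W3, W4}: Calder→W4 57, Milton→W4 12, Galt→W3 152, Sutton→W3 42. Service 263; fixed 101; total 364.
{W1, W4}: service 265 + fixed 119 = 384
{W1, W3, W4}: service 244 + fixed 172 = 416
{W1, W2, W3, W4, W5}: Calder→W4 57, Milton→W4 12, Galt→W1 133, Sutton→W3 42. Service 244; fixed 322; total 566.
No other subset beats 364.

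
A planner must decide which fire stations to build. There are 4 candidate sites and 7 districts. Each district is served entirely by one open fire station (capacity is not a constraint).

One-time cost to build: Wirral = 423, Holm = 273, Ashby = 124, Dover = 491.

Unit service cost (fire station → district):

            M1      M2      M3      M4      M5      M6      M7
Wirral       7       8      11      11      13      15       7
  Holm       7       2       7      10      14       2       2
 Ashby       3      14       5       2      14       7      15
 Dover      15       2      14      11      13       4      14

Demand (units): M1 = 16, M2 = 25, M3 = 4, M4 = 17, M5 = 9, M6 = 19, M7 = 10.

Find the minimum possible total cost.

For any fixed open set, each district goes to its cheapest open site; total = fixed + service.
{Holm, Ashby}: M1→Ashby 3·16=48, M2→Holm 2·25=50, M3→Ashby 5·4=20, M4→Ashby 2·17=34, M5→Holm 14·9=126, M6→Holm 2·19=38, M7→Holm 2·10=20. Service 336; fixed 397; total 733.
{Holm}: M1→Holm 7·16=112, M2→Holm 2·25=50, M3→Holm 7·4=28, M4→Holm 10·17=170, M5→Holm 14·9=126, M6→Holm 2·19=38, M7→Holm 2·10=20. Service 544; fixed 273; total 817.
{Ashby}: service 861 + fixed 124 = 985
{Wirral, Holm, Ashby, Dover}: service 327 + fixed 1311 = 1638
No other subset beats 733.

Minimum total cost: 733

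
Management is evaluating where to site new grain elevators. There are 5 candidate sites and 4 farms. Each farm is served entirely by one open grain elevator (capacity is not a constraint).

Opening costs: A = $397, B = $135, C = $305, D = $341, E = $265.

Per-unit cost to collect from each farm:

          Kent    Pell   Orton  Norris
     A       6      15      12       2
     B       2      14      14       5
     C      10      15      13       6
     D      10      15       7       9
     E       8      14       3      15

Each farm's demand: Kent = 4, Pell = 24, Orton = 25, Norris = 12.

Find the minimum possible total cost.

Minimum total cost: 879

For any fixed open set, each farm goes to its cheapest open site; total = fixed + service.
{B, E}: Kent→B 2·4=8, Pell→B 14·24=336, Orton→E 3·25=75, Norris→B 5·12=60. Service 479; fixed 400; total 879.
{E}: service 623 + fixed 265 = 888
{B}: service 754 + fixed 135 = 889
{A, B, C, D, E}: Kent→B 2·4=8, Pell→B 14·24=336, Orton→E 3·25=75, Norris→A 2·12=24. Service 443; fixed 1443; total 1886.
No other subset beats 879.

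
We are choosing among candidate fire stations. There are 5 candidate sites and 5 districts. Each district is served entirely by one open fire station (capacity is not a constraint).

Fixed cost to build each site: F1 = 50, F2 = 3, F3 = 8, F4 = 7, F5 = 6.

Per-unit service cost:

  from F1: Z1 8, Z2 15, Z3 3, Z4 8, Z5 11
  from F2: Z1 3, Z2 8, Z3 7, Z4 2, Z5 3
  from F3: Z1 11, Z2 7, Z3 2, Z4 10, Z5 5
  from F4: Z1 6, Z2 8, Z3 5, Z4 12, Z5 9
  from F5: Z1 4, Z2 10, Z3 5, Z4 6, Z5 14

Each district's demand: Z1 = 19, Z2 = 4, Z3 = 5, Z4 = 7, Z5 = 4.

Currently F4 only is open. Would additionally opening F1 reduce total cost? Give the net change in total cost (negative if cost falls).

Current service cost with {F4}: 291.
Adding F1: each district re-picks its cheapest; new service cost 253, saving 38.
Extra fixed cost: 50. Net change = 50 − 38 = 12.
(Totals: 298 → 310.)

No — net change +12 (cost rises by 12).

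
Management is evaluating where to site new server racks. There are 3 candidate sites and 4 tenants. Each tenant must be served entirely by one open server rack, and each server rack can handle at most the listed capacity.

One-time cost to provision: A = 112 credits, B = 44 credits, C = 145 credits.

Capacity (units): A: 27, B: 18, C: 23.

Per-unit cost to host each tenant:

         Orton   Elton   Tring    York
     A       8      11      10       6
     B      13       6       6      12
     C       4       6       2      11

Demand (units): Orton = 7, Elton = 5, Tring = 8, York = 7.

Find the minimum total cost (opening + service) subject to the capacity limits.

Open {A, B}: Orton→A 8·7=56, Elton→B 6·5=30, Tring→B 6·8=48, York→A 6·7=42.
Loads: A carries 14/27, B carries 13/18. Service 176; fixed 156; total 332.
Next best feasible plan costs 340.

Minimum total cost: 332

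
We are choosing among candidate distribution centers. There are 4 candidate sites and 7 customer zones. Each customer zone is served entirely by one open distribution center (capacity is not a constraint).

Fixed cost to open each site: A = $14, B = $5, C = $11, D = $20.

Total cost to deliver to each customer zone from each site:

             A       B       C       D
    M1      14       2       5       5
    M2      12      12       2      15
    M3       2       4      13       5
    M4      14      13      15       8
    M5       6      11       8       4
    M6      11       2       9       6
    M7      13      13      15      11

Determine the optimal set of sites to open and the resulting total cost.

For any fixed open set, each customer zone goes to its cheapest open site; total = fixed + service.
{B, C}: M1→B 2, M2→C 2, M3→B 4, M4→B 13, M5→C 8, M6→B 2, M7→B 13. Service 44; fixed 16; total 60.
{B}: M1→B 2, M2→B 12, M3→B 4, M4→B 13, M5→B 11, M6→B 2, M7→B 13. Service 57; fixed 5; total 62.
{B, D}: M1→B 2, M2→B 12, M3→B 4, M4→D 8, M5→D 4, M6→B 2, M7→D 11. Service 43; fixed 25; total 68.
{A, B, C, D}: service 31 + fixed 50 = 81
No other subset beats 60.

Open B and C; minimum total cost 60.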